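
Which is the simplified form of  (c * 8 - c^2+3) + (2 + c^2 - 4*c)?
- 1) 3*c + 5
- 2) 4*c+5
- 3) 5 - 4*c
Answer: 2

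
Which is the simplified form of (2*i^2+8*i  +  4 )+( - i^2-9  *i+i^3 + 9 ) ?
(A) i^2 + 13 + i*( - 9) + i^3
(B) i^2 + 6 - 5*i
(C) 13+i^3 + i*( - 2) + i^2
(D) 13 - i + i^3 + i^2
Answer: D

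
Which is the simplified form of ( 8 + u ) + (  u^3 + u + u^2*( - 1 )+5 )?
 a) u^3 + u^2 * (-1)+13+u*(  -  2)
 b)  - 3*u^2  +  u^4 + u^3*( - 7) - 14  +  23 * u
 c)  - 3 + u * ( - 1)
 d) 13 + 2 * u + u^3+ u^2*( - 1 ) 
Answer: d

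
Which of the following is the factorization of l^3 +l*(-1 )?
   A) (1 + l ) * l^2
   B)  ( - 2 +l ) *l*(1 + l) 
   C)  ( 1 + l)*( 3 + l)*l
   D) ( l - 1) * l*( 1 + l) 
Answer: D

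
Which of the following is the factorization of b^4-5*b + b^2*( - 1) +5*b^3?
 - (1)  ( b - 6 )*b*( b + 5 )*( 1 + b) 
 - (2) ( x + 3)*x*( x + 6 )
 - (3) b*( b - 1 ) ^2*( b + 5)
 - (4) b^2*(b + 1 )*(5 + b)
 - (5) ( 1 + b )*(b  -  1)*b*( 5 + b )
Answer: 5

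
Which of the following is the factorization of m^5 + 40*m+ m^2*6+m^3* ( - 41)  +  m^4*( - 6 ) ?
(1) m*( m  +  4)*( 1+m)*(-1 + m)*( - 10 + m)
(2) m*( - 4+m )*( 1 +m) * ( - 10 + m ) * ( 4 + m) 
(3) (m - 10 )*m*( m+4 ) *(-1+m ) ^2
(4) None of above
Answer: 1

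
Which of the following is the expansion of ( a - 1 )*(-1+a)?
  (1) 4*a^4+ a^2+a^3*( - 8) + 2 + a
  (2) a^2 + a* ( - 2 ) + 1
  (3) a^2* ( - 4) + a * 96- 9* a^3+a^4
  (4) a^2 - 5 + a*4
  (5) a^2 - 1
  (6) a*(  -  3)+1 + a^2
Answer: 2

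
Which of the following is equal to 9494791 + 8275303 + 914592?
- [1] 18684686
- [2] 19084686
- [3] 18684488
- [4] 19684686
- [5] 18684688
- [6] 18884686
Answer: 1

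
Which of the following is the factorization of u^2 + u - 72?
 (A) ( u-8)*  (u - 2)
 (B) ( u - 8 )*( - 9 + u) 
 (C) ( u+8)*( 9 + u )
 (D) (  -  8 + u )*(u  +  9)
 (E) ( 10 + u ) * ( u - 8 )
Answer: D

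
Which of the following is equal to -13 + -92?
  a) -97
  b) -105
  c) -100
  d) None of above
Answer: b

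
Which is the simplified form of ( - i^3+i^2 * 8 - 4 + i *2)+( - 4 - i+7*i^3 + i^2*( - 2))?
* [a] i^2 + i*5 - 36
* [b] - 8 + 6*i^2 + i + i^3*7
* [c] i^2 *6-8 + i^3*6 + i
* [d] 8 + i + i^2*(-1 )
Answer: c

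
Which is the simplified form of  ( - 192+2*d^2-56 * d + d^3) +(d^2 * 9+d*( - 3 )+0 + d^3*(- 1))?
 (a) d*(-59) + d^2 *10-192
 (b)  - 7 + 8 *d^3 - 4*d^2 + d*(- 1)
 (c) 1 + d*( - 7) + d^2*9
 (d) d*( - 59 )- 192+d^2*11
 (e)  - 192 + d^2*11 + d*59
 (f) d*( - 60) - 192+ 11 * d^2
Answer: d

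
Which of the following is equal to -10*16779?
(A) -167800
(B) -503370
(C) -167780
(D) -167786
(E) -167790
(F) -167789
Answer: E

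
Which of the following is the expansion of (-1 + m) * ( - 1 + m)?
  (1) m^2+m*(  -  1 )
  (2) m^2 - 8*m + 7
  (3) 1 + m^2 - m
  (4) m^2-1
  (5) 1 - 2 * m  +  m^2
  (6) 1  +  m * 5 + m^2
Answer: 5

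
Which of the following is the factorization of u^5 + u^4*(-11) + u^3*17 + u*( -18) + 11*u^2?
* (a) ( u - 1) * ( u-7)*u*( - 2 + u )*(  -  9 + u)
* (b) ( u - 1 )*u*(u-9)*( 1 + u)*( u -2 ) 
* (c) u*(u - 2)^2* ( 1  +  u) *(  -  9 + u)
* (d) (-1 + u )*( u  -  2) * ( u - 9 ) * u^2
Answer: b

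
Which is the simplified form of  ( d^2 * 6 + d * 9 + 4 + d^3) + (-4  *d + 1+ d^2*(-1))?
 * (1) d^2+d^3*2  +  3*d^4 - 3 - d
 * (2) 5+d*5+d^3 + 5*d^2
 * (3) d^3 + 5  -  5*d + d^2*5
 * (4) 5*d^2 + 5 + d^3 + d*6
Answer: 2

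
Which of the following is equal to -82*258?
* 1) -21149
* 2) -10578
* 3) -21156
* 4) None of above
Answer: 3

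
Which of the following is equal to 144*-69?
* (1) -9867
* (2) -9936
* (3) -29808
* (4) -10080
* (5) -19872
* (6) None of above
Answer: 2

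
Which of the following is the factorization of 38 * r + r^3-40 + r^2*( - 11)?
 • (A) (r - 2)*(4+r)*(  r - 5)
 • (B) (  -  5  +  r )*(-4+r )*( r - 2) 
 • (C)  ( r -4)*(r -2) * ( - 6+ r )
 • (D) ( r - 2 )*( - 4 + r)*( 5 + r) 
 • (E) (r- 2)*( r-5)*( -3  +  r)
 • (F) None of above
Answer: B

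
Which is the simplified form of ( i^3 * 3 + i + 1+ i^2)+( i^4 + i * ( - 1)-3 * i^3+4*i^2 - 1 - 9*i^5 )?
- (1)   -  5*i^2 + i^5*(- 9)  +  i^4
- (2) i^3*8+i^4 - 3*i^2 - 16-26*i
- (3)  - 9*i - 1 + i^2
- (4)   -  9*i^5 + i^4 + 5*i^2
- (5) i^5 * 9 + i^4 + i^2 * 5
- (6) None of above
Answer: 4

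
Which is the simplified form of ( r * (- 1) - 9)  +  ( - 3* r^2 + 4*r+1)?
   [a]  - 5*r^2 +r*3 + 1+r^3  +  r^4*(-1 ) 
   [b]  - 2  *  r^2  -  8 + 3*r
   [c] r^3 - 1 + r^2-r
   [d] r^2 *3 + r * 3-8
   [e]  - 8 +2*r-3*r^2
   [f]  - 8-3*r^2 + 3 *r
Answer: f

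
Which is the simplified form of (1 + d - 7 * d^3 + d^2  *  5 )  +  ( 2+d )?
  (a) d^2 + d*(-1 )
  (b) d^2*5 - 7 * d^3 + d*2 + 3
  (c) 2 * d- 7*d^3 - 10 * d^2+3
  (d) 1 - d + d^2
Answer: b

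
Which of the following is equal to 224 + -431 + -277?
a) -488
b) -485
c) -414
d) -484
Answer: d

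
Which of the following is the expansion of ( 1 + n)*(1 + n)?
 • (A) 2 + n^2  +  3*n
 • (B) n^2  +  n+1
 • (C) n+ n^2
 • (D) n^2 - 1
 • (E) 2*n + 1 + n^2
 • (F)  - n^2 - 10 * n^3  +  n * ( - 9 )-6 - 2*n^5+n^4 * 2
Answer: E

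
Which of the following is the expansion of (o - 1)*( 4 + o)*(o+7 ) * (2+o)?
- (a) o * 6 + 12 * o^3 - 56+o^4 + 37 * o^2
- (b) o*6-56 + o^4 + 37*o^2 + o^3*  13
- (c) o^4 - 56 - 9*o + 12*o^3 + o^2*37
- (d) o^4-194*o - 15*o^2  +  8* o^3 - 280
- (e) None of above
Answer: a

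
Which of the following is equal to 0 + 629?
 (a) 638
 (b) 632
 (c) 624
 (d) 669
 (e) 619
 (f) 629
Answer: f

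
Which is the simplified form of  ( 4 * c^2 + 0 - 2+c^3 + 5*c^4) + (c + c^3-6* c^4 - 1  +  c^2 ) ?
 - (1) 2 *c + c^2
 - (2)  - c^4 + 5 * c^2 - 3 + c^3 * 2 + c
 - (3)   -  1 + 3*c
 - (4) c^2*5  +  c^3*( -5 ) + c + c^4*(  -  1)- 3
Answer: 2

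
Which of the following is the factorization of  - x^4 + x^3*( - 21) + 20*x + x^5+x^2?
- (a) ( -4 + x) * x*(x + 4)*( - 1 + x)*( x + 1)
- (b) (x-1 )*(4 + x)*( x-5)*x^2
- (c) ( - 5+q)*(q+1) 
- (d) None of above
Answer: d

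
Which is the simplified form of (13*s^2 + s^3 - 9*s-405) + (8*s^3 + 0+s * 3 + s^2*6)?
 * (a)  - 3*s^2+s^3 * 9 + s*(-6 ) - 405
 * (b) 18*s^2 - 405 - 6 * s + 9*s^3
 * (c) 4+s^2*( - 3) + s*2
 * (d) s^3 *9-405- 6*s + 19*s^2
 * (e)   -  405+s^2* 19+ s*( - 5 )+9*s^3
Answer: d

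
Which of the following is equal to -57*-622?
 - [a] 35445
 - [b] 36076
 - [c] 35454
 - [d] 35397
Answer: c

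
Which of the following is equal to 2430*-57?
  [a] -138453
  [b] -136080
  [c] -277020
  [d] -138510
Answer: d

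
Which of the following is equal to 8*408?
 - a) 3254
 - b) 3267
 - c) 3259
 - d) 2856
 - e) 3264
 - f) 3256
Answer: e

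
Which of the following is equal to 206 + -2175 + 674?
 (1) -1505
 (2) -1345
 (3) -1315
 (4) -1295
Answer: 4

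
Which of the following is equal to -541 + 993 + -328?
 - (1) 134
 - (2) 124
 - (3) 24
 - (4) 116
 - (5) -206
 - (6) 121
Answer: 2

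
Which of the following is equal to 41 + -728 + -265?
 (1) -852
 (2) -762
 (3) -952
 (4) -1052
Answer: 3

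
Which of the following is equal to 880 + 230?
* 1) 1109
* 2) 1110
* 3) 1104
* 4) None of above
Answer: 2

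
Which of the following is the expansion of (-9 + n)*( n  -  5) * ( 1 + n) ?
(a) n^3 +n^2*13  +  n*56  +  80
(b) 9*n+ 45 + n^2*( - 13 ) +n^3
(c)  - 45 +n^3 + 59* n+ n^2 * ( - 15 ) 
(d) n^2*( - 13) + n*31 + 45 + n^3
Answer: d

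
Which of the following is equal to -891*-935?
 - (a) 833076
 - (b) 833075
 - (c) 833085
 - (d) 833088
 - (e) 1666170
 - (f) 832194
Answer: c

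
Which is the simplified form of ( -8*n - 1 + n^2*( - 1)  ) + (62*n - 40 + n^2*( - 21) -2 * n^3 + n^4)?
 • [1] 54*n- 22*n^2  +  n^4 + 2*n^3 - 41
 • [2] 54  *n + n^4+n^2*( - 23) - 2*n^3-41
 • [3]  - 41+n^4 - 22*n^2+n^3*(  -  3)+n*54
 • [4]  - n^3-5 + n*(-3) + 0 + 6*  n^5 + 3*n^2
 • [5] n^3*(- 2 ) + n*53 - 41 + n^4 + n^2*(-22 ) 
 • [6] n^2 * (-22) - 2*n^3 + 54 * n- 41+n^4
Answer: 6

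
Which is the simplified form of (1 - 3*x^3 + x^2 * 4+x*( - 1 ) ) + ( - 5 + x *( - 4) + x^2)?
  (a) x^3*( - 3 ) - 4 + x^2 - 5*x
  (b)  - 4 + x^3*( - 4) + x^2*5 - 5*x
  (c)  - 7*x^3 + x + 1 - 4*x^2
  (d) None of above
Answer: d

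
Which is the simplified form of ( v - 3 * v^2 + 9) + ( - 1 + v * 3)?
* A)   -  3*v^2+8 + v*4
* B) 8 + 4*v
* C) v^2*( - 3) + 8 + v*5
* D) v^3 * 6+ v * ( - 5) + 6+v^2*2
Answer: A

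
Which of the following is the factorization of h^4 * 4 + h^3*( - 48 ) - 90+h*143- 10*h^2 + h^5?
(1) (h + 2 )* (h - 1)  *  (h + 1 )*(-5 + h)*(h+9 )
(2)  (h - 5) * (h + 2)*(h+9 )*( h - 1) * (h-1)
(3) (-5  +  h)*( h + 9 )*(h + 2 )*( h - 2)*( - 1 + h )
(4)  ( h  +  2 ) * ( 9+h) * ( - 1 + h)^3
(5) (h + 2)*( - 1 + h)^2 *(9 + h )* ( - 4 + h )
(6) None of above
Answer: 2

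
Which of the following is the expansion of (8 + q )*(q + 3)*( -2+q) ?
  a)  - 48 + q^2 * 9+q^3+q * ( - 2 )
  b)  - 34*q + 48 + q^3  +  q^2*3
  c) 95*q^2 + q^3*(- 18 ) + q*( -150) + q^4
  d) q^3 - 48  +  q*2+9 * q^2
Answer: d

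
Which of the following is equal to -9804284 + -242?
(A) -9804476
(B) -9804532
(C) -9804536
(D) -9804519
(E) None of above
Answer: E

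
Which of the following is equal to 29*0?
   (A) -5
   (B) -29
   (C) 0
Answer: C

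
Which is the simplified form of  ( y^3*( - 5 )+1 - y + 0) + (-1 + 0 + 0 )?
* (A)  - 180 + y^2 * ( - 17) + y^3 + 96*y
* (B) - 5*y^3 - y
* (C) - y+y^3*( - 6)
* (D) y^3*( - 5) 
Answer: B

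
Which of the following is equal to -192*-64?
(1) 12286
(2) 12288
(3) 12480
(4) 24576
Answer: 2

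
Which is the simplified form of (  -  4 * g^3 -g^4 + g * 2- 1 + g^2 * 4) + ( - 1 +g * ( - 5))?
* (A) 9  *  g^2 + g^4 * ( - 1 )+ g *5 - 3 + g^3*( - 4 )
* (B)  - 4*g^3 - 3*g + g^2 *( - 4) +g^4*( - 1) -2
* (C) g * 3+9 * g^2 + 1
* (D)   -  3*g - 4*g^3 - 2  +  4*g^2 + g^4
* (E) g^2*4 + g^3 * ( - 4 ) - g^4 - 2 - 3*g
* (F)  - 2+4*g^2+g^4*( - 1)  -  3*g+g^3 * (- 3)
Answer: E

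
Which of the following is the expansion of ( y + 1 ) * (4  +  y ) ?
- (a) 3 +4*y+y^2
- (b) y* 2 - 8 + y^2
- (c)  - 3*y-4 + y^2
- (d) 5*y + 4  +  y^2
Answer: d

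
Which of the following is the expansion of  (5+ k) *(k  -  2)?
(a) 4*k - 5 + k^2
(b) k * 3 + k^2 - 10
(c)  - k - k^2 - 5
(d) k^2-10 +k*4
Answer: b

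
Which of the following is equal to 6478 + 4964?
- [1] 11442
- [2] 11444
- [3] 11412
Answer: 1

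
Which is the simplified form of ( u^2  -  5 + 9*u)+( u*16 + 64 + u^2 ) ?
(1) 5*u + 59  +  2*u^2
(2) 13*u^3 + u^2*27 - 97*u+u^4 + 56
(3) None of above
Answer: 3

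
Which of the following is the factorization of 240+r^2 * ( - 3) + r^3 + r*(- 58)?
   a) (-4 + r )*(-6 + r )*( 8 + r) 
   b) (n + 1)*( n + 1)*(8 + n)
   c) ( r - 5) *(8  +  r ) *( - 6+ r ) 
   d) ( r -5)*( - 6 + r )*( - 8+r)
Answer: c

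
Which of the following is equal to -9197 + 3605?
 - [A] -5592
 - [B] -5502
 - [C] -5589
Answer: A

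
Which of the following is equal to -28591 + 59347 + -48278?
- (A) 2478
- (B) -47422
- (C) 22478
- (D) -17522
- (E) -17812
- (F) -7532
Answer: D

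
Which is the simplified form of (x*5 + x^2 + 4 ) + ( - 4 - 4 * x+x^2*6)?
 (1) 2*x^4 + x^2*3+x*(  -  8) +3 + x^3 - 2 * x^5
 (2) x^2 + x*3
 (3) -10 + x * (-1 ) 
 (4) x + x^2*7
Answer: 4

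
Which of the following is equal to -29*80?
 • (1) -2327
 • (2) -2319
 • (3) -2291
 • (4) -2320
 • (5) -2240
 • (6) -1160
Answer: 4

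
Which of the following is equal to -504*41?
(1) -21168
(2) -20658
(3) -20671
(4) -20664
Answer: 4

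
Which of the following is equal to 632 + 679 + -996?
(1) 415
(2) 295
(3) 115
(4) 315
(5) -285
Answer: 4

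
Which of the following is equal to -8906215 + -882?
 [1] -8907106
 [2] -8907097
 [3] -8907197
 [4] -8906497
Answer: 2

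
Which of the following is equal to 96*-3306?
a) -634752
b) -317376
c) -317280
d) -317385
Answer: b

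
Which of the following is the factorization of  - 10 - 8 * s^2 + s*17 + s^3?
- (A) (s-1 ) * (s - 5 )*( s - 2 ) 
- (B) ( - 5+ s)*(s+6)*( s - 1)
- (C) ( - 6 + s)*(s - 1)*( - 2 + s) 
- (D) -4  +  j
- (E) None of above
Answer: A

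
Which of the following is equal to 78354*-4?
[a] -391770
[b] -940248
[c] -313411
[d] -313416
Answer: d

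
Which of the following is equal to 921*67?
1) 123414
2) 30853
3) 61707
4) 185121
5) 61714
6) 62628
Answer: 3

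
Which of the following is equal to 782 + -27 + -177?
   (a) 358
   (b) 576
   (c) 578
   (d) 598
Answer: c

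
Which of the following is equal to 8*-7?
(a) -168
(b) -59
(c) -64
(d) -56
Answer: d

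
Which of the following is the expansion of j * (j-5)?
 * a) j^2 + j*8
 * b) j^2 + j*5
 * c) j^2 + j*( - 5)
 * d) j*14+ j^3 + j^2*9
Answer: c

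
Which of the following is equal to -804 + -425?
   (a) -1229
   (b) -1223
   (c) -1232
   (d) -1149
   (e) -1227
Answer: a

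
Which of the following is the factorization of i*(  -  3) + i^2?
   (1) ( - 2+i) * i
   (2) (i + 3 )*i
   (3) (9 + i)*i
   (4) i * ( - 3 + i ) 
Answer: 4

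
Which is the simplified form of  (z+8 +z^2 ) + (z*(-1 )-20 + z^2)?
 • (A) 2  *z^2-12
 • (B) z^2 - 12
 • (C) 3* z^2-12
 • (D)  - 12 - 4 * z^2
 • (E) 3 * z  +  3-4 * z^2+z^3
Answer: A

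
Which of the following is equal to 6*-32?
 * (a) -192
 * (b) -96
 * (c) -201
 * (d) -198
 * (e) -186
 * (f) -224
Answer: a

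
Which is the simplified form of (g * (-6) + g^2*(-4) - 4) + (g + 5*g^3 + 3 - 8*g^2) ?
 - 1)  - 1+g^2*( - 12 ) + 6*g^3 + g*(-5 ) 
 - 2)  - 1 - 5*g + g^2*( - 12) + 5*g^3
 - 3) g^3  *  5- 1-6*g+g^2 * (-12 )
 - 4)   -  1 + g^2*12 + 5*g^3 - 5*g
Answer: 2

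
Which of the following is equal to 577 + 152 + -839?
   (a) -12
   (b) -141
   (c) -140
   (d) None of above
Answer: d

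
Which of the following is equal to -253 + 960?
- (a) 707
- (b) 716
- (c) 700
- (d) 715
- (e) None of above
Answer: a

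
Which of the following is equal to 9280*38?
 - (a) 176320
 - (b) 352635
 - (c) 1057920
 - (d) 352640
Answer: d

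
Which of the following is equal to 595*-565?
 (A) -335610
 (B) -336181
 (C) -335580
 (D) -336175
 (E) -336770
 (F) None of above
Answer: D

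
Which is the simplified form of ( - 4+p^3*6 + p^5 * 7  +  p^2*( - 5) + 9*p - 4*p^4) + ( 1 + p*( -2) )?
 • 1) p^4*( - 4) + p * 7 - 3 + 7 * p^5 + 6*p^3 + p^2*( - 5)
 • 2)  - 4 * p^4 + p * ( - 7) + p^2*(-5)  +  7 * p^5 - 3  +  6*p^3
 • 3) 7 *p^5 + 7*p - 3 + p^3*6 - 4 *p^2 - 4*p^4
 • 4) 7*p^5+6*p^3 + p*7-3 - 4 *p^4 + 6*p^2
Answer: 1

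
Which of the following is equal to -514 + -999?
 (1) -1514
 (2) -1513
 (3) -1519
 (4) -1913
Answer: 2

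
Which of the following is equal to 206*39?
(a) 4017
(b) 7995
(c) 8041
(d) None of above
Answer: d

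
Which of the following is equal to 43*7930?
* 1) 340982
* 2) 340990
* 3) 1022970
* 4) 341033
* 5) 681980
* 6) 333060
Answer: 2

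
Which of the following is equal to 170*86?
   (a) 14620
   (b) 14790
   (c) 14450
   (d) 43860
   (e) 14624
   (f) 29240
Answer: a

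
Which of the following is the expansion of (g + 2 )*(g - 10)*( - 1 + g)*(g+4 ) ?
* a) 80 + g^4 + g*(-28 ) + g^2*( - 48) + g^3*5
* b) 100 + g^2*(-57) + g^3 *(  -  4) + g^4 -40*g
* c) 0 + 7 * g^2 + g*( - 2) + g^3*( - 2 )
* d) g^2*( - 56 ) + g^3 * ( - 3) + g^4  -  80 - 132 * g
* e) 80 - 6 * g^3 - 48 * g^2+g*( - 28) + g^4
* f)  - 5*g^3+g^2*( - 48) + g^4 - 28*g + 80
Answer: f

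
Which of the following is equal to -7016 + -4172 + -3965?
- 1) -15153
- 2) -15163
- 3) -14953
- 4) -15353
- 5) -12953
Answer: 1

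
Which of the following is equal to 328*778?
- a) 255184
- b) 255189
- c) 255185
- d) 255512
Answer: a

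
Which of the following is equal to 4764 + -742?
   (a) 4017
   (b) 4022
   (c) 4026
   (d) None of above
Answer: b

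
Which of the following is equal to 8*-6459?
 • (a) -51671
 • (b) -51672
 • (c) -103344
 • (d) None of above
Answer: b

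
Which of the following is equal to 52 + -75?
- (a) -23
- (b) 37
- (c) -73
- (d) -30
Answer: a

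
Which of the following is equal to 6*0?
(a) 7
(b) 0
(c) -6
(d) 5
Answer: b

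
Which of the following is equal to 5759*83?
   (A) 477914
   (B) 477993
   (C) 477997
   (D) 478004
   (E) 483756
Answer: C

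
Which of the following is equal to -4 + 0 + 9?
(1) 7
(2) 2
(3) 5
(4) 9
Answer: 3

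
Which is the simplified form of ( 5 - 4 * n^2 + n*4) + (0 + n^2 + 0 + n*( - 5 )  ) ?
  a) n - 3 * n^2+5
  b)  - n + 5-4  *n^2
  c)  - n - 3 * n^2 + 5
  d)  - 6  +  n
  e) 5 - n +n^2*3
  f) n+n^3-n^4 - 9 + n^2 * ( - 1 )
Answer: c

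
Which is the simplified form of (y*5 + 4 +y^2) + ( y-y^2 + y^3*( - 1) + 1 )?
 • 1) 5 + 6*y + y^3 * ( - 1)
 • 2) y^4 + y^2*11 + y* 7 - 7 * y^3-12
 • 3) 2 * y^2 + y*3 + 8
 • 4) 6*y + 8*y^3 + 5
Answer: 1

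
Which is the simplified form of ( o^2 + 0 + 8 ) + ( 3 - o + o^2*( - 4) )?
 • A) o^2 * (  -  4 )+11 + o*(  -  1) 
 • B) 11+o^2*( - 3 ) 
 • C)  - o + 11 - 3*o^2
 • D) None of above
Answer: C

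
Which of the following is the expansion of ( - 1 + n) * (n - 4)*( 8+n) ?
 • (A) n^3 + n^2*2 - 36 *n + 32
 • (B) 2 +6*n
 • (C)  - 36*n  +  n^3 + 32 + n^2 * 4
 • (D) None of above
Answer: D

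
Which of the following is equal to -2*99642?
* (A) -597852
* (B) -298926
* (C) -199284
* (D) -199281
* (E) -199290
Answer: C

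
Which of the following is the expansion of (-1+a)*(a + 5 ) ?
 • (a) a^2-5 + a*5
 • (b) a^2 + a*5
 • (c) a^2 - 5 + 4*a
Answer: c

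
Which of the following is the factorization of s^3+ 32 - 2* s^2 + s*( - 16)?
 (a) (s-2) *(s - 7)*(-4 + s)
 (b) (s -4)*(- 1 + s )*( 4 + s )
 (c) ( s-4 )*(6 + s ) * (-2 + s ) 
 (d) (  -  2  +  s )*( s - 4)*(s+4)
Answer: d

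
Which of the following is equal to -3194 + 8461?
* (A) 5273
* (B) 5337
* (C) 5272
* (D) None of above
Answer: D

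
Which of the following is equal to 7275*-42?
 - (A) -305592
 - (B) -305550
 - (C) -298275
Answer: B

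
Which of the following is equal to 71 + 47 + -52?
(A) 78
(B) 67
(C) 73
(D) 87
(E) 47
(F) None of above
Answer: F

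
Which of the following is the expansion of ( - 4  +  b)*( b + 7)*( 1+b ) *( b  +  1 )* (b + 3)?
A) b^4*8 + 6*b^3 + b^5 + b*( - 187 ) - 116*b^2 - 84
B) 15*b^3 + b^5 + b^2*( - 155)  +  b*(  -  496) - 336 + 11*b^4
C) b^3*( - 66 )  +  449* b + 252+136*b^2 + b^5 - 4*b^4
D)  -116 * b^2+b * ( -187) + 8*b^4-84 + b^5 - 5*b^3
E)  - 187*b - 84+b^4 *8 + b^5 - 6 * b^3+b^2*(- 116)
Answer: E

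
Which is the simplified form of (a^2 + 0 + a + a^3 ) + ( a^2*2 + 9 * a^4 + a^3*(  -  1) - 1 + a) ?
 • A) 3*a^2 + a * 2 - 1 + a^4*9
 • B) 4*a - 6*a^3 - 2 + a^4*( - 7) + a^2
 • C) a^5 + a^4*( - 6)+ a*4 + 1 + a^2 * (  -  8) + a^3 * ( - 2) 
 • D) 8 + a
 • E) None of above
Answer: A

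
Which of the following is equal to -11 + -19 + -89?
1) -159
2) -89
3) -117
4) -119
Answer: 4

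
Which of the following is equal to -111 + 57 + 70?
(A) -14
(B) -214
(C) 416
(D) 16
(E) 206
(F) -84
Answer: D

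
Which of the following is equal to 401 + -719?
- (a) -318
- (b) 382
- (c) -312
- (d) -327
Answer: a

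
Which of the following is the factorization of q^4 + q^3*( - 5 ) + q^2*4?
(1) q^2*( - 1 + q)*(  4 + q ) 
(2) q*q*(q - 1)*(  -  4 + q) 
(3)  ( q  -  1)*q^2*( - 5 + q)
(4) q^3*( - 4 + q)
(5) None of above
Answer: 2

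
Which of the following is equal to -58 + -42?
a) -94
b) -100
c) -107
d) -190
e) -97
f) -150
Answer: b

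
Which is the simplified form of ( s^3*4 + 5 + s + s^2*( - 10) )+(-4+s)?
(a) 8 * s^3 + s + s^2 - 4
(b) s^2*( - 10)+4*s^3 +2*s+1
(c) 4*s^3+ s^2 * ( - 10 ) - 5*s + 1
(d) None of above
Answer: b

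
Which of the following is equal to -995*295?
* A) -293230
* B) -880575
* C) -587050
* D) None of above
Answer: D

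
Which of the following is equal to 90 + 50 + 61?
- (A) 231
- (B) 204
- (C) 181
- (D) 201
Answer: D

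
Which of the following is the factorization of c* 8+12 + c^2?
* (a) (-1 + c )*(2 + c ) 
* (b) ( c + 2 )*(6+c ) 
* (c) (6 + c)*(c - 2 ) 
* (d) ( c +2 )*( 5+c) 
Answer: b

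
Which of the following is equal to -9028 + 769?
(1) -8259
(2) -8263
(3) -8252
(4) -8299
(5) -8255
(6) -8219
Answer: 1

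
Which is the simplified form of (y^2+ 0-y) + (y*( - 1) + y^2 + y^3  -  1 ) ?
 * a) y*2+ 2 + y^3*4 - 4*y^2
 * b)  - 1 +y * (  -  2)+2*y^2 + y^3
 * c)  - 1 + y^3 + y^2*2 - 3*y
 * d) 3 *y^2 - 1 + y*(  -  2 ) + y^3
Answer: b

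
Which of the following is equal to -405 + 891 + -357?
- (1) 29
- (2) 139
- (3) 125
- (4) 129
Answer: 4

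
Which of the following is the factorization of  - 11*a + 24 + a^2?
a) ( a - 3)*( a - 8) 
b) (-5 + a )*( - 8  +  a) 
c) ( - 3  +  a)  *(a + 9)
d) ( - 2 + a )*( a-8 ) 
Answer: a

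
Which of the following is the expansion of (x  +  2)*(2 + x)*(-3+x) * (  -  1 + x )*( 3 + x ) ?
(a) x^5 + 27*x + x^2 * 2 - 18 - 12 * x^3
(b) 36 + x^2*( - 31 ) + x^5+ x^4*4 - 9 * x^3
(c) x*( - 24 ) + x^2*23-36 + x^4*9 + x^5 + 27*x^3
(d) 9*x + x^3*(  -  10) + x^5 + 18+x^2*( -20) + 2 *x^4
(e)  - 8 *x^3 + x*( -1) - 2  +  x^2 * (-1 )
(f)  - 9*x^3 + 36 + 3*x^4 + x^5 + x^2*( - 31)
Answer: f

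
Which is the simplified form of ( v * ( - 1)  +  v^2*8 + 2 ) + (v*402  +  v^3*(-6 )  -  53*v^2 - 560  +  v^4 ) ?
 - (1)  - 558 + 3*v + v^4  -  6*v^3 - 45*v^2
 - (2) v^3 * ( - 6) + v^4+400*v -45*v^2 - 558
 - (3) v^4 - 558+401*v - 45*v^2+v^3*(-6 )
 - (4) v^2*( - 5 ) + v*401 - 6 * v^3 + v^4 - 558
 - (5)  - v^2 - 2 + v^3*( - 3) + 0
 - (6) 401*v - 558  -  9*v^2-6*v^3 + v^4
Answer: 3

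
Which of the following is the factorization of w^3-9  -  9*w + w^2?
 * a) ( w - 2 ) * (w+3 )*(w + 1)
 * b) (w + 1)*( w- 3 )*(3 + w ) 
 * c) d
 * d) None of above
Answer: b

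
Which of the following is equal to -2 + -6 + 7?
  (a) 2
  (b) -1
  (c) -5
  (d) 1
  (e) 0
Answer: b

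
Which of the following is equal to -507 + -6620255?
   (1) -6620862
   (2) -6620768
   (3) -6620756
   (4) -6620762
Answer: 4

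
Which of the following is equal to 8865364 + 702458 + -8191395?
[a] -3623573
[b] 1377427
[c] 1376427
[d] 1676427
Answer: c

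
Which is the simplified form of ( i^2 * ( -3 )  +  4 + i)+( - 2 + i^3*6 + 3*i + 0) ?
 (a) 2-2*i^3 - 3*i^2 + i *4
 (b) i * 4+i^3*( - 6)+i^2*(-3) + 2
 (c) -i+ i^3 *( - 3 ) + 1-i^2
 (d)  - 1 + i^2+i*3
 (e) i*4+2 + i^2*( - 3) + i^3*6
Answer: e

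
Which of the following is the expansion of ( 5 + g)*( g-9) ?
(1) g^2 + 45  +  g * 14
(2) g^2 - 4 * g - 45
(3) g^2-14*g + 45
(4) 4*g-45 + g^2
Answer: 2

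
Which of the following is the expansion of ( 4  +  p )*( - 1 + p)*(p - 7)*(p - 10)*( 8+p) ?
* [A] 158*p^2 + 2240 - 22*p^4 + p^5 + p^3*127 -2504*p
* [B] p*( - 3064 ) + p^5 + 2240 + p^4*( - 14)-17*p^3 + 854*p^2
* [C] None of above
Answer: C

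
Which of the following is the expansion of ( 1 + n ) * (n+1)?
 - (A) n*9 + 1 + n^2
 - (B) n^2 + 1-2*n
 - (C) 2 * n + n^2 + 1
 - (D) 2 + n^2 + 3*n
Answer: C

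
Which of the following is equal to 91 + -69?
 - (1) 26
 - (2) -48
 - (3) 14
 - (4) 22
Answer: 4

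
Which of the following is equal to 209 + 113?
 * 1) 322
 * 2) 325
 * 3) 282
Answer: 1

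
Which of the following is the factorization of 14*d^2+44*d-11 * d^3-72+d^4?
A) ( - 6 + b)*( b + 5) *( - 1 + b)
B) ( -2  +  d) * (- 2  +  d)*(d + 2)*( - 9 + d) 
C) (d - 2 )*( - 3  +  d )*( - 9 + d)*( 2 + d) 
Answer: B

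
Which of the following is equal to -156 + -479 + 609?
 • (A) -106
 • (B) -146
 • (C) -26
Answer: C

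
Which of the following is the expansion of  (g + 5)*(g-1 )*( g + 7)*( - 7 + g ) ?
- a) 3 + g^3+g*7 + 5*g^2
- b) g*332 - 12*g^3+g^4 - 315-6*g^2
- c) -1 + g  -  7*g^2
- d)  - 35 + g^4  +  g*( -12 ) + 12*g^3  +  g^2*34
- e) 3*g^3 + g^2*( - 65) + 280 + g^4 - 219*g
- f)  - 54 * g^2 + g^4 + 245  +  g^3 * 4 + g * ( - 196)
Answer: f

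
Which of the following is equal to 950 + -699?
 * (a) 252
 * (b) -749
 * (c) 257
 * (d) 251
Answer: d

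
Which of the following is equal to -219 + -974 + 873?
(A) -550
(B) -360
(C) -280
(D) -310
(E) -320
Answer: E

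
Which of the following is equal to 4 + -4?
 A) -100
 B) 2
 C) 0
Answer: C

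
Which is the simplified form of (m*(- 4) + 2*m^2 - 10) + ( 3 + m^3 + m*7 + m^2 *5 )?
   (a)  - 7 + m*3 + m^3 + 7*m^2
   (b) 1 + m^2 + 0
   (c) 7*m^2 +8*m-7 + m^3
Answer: a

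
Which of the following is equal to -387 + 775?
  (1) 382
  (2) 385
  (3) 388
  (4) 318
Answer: 3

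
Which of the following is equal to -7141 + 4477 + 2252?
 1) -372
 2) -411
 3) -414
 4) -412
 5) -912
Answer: 4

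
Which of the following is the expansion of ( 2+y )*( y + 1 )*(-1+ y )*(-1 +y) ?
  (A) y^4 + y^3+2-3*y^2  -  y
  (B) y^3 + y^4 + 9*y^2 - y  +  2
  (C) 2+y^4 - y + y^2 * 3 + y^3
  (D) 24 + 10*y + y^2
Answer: A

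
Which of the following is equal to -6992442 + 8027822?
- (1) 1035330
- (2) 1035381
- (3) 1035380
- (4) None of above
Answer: 3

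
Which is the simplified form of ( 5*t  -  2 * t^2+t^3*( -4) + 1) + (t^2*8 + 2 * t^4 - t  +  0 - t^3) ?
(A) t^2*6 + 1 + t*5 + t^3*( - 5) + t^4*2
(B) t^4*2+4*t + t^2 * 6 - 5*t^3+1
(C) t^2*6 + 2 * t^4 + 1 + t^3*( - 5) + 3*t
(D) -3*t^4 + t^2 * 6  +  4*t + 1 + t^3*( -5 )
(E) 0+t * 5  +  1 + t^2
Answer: B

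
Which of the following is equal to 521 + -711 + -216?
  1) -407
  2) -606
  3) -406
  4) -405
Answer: 3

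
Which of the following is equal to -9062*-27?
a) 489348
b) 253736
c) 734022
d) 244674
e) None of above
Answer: d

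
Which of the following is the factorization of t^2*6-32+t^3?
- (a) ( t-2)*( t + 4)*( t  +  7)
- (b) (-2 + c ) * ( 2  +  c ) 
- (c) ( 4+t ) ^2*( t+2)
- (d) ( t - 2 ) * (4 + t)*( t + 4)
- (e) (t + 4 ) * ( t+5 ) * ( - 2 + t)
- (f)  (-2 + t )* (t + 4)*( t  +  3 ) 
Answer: d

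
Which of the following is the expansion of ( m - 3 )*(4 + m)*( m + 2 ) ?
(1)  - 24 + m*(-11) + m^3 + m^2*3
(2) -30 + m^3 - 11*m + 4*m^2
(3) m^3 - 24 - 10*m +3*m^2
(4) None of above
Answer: 3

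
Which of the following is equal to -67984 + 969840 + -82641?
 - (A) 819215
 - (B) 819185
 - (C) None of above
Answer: A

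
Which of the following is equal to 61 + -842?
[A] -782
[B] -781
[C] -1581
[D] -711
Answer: B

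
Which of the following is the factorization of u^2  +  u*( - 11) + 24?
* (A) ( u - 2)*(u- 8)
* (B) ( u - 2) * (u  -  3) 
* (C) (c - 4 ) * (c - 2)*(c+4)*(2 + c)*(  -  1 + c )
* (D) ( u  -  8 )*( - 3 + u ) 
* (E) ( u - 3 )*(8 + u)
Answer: D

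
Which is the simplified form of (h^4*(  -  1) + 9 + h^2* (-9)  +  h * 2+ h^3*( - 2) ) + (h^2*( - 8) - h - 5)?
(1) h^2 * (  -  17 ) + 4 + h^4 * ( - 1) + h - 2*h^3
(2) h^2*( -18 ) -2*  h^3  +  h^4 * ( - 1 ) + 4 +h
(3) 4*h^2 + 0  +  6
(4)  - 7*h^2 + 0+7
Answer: 1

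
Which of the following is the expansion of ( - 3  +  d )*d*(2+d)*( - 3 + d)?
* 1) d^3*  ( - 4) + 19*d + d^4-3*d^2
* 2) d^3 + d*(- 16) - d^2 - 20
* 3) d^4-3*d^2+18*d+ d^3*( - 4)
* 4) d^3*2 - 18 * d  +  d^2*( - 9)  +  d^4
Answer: 3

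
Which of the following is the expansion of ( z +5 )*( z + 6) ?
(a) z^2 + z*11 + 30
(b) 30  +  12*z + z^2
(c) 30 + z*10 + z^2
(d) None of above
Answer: a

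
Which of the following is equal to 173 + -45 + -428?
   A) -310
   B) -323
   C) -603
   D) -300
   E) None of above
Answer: D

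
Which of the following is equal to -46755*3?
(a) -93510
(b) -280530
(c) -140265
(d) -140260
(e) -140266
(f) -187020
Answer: c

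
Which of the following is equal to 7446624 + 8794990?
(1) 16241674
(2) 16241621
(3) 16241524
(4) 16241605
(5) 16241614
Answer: 5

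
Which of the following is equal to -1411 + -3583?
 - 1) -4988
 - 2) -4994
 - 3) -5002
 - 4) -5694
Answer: 2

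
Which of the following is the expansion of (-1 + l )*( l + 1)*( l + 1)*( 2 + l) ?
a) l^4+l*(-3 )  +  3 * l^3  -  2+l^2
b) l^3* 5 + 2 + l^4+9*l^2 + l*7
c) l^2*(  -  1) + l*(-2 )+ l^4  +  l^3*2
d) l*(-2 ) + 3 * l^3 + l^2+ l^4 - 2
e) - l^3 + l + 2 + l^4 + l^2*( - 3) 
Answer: a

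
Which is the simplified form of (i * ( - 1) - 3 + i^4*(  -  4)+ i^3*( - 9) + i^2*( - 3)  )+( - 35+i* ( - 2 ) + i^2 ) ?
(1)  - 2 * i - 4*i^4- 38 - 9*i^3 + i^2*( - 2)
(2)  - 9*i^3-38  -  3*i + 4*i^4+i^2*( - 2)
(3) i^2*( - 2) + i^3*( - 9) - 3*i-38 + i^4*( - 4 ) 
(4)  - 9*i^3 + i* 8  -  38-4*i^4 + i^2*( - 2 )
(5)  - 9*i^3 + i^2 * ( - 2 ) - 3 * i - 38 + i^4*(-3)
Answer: 3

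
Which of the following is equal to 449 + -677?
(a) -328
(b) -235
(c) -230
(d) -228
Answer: d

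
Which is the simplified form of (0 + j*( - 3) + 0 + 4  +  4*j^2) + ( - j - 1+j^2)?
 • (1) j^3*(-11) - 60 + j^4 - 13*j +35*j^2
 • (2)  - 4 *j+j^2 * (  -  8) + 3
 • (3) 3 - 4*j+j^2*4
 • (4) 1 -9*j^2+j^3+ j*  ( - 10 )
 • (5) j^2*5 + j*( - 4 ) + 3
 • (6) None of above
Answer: 5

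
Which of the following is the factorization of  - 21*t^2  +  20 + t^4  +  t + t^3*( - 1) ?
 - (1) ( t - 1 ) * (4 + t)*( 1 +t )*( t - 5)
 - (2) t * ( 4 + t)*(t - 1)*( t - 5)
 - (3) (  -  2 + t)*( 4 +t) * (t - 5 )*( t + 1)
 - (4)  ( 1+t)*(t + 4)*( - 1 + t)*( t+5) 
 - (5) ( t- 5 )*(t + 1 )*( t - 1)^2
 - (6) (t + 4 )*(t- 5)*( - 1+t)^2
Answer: 1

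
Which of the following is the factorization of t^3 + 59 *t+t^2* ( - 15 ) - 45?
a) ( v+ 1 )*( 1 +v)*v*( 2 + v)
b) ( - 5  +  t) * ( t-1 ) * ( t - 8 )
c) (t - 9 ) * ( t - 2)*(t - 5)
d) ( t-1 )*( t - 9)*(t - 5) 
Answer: d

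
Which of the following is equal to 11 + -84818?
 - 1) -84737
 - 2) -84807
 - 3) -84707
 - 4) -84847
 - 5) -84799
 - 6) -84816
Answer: 2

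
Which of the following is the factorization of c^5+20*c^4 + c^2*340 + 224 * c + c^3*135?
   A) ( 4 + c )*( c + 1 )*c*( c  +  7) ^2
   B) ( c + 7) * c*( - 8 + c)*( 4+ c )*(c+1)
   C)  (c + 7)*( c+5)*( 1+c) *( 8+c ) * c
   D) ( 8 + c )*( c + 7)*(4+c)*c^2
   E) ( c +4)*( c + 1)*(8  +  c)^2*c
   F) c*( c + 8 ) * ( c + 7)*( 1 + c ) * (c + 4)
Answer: F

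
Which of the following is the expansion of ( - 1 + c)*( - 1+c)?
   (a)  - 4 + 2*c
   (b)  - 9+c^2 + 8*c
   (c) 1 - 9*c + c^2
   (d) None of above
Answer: d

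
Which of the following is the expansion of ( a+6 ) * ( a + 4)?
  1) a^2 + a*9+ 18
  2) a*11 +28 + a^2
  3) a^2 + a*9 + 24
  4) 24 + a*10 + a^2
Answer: 4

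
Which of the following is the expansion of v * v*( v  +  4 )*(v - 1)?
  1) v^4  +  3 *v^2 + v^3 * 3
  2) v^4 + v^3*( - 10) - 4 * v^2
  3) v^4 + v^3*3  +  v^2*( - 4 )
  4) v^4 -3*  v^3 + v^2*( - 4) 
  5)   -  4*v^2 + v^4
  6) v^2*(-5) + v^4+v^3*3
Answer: 3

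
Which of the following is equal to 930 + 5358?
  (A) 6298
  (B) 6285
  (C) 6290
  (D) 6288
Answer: D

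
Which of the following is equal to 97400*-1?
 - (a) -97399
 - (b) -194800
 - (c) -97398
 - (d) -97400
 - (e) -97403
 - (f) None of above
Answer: d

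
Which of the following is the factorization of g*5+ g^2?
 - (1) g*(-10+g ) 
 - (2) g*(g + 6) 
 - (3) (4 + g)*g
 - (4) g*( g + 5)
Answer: 4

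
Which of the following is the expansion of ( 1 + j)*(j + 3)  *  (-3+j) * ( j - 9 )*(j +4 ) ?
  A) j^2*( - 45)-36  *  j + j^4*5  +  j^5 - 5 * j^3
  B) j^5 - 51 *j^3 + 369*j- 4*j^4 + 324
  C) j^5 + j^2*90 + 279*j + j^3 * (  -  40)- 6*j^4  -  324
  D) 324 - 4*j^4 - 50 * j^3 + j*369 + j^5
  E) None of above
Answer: D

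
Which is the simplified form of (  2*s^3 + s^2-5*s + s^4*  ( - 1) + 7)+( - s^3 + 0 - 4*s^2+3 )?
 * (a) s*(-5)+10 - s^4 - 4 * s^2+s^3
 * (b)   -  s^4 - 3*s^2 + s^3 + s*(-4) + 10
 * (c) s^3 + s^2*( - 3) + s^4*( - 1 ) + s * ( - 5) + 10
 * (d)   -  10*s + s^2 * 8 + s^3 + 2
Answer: c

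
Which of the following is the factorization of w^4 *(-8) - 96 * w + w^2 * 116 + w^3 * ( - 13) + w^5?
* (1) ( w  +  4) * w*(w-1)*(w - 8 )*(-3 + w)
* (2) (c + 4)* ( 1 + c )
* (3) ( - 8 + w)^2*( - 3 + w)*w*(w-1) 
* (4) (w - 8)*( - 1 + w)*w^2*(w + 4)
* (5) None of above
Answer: 1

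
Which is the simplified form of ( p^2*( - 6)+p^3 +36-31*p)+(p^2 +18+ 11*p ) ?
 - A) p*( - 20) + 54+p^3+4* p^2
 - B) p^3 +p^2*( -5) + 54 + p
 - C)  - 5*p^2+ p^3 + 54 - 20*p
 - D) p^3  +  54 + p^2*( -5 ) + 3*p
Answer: C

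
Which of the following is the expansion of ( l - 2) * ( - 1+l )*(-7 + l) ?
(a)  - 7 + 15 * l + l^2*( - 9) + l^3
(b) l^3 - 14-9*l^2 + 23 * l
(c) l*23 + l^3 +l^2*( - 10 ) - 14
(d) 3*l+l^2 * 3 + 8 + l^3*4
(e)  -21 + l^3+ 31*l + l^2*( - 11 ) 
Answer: c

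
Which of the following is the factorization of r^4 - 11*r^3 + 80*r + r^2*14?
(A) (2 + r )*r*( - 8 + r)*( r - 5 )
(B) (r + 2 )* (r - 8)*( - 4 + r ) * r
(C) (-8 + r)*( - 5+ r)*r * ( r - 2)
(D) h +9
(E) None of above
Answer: A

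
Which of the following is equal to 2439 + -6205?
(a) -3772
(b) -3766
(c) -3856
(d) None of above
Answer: b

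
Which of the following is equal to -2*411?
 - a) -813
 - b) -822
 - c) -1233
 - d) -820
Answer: b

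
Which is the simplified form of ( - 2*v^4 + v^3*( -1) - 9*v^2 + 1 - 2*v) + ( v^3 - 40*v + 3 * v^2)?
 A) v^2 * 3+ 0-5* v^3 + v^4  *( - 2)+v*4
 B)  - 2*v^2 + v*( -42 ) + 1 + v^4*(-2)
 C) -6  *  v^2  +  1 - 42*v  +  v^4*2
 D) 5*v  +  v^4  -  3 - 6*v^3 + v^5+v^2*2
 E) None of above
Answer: E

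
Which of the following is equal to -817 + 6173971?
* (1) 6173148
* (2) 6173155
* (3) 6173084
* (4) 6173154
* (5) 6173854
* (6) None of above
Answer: 4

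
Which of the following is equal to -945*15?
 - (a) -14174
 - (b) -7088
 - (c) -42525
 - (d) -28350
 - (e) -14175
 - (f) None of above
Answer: e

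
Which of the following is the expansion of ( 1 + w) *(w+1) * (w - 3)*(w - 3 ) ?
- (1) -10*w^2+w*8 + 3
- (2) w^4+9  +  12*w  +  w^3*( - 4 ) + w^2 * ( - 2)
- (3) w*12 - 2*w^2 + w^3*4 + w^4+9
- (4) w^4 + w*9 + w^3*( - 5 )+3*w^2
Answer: 2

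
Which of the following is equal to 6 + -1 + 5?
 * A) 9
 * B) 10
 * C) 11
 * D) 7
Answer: B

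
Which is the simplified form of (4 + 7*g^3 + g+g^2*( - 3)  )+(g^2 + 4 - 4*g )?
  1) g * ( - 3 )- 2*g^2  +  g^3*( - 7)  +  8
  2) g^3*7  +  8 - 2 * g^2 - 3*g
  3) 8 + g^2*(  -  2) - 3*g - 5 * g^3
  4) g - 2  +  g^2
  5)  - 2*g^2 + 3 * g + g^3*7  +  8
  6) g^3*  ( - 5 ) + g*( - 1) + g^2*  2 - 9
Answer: 2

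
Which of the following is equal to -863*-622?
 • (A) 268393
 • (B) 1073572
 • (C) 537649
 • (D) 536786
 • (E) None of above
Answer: D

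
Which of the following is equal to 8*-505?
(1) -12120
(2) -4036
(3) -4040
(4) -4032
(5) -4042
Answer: 3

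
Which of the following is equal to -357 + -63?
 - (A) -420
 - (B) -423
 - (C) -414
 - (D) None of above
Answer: A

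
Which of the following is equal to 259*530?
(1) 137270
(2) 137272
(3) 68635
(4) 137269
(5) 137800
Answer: 1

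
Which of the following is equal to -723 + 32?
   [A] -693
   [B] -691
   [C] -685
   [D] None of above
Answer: B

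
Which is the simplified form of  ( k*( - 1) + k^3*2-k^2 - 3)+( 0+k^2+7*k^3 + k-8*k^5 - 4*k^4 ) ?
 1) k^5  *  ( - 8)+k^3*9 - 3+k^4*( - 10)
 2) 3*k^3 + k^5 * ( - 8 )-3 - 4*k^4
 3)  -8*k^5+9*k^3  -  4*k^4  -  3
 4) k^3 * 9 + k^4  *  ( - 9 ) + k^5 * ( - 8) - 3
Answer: 3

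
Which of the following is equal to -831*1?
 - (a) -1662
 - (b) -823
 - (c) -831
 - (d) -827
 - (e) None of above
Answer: c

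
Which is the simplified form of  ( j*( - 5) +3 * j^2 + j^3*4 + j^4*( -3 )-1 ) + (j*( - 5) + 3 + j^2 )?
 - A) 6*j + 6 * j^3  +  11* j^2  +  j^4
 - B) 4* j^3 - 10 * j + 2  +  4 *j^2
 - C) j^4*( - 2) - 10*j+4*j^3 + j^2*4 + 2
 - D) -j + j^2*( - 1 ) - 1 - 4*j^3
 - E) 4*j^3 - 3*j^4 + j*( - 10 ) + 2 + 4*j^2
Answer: E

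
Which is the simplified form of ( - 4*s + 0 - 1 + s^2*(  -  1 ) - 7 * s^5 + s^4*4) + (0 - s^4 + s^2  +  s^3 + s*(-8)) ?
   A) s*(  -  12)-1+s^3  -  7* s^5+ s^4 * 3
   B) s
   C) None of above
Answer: A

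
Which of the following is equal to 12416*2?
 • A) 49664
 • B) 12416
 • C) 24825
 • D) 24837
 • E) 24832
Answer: E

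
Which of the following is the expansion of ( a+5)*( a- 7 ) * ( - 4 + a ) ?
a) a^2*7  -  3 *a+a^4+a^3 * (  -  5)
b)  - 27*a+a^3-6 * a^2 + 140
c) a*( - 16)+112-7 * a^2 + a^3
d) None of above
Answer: b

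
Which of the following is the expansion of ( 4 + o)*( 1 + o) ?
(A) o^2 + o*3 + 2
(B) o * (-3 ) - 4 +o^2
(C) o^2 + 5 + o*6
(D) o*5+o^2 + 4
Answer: D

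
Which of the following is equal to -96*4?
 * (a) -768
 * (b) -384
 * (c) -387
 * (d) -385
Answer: b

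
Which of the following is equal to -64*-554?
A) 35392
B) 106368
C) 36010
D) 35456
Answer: D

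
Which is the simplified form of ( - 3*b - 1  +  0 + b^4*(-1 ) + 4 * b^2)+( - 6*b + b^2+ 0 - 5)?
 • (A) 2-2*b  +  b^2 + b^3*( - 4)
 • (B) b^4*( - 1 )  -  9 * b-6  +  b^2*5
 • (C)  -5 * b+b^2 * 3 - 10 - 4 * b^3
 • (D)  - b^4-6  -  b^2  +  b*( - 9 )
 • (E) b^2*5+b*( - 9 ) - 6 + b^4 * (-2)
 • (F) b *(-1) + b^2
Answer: B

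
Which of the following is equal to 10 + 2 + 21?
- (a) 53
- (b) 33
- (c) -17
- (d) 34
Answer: b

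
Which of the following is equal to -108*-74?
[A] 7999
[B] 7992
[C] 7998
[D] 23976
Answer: B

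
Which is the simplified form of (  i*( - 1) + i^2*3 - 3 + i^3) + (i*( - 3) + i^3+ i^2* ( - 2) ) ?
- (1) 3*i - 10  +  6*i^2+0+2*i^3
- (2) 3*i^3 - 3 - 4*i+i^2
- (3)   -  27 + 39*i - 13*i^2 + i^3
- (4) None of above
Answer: 4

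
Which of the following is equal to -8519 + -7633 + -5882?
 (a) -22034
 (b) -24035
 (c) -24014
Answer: a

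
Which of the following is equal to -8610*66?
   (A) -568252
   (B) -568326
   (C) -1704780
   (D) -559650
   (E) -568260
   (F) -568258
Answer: E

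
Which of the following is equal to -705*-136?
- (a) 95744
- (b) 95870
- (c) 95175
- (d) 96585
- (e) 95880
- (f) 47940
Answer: e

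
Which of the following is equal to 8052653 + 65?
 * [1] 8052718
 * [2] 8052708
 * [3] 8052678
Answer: 1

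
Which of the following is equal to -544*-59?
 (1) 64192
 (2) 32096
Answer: 2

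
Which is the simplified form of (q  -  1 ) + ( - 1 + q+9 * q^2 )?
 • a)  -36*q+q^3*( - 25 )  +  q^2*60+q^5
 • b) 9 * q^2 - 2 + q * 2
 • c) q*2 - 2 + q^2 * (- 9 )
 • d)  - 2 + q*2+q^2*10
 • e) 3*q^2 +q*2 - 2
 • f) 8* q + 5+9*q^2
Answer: b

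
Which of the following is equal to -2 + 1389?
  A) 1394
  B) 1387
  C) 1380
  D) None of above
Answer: B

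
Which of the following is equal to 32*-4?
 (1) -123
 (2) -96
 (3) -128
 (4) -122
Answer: 3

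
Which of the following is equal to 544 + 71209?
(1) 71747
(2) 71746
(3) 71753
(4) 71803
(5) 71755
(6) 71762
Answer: 3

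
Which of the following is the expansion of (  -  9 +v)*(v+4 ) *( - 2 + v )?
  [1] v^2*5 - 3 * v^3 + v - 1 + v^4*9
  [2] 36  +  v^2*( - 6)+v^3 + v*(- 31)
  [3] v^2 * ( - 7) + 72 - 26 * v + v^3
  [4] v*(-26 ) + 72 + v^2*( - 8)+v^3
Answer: 3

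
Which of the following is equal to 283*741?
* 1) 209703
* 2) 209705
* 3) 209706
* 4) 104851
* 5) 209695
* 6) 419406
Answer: 1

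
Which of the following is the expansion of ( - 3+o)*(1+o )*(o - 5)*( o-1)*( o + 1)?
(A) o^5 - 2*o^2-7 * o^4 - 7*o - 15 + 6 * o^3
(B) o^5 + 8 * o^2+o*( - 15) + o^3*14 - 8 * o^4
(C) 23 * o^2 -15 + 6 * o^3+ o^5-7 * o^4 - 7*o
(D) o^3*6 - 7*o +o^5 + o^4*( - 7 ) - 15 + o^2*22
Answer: D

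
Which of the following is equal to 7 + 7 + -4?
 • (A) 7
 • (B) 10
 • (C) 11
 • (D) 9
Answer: B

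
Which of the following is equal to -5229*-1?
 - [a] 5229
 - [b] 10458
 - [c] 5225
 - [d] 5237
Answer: a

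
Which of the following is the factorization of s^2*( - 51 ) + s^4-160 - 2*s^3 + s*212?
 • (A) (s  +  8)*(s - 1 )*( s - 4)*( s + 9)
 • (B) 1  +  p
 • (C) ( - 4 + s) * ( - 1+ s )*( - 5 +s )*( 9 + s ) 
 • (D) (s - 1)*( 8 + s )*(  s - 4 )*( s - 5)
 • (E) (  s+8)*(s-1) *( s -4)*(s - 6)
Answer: D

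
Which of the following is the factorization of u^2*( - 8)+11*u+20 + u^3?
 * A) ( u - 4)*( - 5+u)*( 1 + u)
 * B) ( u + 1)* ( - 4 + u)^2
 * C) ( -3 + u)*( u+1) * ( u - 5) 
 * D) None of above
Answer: A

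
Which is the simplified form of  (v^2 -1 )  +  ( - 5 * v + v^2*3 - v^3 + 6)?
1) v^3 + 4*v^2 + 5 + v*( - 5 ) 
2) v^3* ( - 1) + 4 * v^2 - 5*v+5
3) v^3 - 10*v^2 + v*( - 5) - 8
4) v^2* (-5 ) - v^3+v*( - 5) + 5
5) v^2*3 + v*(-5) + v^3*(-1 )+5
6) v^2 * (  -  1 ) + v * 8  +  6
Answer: 2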